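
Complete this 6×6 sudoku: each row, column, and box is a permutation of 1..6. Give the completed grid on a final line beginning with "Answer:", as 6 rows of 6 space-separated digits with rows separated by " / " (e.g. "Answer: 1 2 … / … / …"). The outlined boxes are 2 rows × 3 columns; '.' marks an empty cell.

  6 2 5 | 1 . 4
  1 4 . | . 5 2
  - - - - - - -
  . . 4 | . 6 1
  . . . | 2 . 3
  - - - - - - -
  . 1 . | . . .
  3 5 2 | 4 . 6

Step 1. [r3c4∈{5}] r3c4 is down to just 5. So r3c4=5.
Step 2. [r5c4∈{3}] r5c4's peers cover all but 3, so r5c4=3.
Step 3. [r4c2∈{6}] r4c2's peers cover all but 6. So r4c2=6.
Step 4. [r3c2∈{3}] r3c2's peers cover all but 3 ⇒ r3c2=3.
Step 5. [r2c4∈{6}] nothing but 6 survives at r2c4, so r2c4=6.
Step 6. [r6c5∈{1}] r6c5 is down to just 1 ⇒ r6c5=1.
Step 7. [r4c3∈{1}] r4c3 is down to just 1, so r4c3=1.
Step 8. [r5c3∈{6}] nothing but 6 survives at r5c3, so r5c3=6.
Step 9. [r1c5∈{3}] r1c5's peers cover all but 3. So r1c5=3.
Step 10. [r2c3∈{3}] r2c3 has the single candidate 3 ⇒ r2c3=3.
Step 11. [r4c1∈{5}] r4c1's peers cover all but 5 ⇒ r4c1=5.
Step 12. [r3c1∈{2}] r3c1's peers cover all but 2. So r3c1=2.
Step 13. [r4c5∈{4}] r4c5's peers cover all but 4, so r4c5=4.
Step 14. [r5c6∈{5}] nothing but 5 survives at r5c6, so r5c6=5.
Step 15. [r5c5∈{2}] r5c5's peers cover all but 2, so r5c5=2.
Step 16. [r5c1∈{4}] nothing but 4 survives at r5c1, so r5c1=4.

Answer: 6 2 5 1 3 4 / 1 4 3 6 5 2 / 2 3 4 5 6 1 / 5 6 1 2 4 3 / 4 1 6 3 2 5 / 3 5 2 4 1 6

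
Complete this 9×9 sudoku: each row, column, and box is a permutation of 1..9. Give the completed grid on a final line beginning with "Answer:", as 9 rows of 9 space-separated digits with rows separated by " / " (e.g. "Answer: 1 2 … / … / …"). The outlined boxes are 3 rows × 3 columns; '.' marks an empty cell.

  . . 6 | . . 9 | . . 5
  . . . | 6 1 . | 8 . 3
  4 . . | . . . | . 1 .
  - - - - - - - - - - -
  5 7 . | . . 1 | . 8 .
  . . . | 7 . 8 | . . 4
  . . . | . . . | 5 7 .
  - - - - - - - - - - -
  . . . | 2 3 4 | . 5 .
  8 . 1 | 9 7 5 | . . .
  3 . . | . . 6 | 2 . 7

Step 1. [r8c9∈{6}] only 6 remains possible at r8c9. So r8c9=6.
Step 2. [r5c8∈{2,3,6,9}] r5c8 is the only open cell in col 8 admitting 6 ⇒ r5c8=6.
Step 3. [r8c2∈{2,4}] across row 8, 2 lands solely at r8c2. So r8c2=2.
Step 4. [r2c8∈{2,4,9}] r2c8 is the only open cell in row 2 admitting 4. So r2c8=4.
Step 5. [r3c4∈{3,5,8}] r3c4 is the only open cell in col 4 admitting 5. So r3c4=5.
Step 6. [r4c5∈{2,4,6,9}] 6 has one home in row 4: r4c5. So r4c5=6.
Step 7. [r9c8∈{9}] r9c8 is down to just 9. So r9c8=9.
Step 8. [r9c5∈{8}] r9c5 is down to just 8, so r9c5=8.
Step 9. [r3c5∈{2}] r3c5 is down to just 2 ⇒ r3c5=2.
Step 10. [r3c9∈{9}] r3c9 has the single candidate 9, so r3c9=9.
Step 11. [r6c6∈{2,3}] r6c6 is the only open cell in col 6 admitting 2. So r6c6=2.
Step 12. [r3c6∈{3,7}] col 6 places 3 nowhere but r3c6 ⇒ r3c6=3.
Step 13. [r1c2∈{1,3,8}] row 1 places 3 nowhere but r1c2 ⇒ r1c2=3.
Step 14. [r1c1∈{1,2,7}] 1 has one home in row 1: r1c1 ⇒ r1c1=1.
Step 15. [r6c9∈{1}] only 1 remains possible at r6c9, so r6c9=1.
Step 16. [r1c5∈{4}] r1c5 has the single candidate 4. So r1c5=4.
Step 17. [r6c5∈{9}] r6c5 is down to just 9. So r6c5=9.
Step 18. [r3c2∈{8}] r3c2 is down to just 8. So r3c2=8.
Step 19. [r3c3∈{7}] nothing but 7 survives at r3c3 ⇒ r3c3=7.
Step 20. [r7c3∈{9}] r7c3 has the single candidate 9, so r7c3=9.
Step 21. [r6c1∈{6}] r6c1 has the single candidate 6, so r6c1=6.
Step 22. [r6c2∈{4}] r6c2's peers cover all but 4, so r6c2=4.
Step 23. [r9c2∈{5}] only 5 remains possible at r9c2, so r9c2=5.
Step 24. [r2c2∈{9}] only 9 remains possible at r2c2, so r2c2=9.
Step 25. [r5c1∈{2,9}] in col 1, 9 fits only at r5c1. So r5c1=9.
Step 26. [r5c7∈{3}] only 3 remains possible at r5c7. So r5c7=3.
Step 27. [r5c3∈{2}] r5c3 is down to just 2. So r5c3=2.
Step 28. [r6c4∈{3}] only 3 remains possible at r6c4 ⇒ r6c4=3.
Step 29. [r7c7∈{1}] r7c7's peers cover all but 1 ⇒ r7c7=1.
Step 30. [r3c7∈{6}] r3c7 has the single candidate 6, so r3c7=6.
Step 31. [r5c2∈{1}] nothing but 1 survives at r5c2 ⇒ r5c2=1.
Step 32. [r2c3∈{5}] only 5 remains possible at r2c3 ⇒ r2c3=5.
Step 33. [r4c3∈{3}] r4c3's peers cover all but 3. So r4c3=3.
Step 34. [r9c3∈{4}] r9c3's peers cover all but 4. So r9c3=4.
Step 35. [r4c9∈{2}] only 2 remains possible at r4c9 ⇒ r4c9=2.
Step 36. [r1c7∈{7}] only 7 remains possible at r1c7 ⇒ r1c7=7.
Step 37. [r2c1∈{2}] r2c1 has the single candidate 2, so r2c1=2.
Step 38. [r7c9∈{8}] nothing but 8 survives at r7c9. So r7c9=8.
Step 39. [r7c2∈{6}] r7c2 is down to just 6, so r7c2=6.
Step 40. [r1c8∈{2}] r1c8 has the single candidate 2. So r1c8=2.
Step 41. [r2c6∈{7}] r2c6 is down to just 7. So r2c6=7.
Step 42. [r4c4∈{4}] r4c4's peers cover all but 4. So r4c4=4.
Step 43. [r8c8∈{3}] r8c8's peers cover all but 3 ⇒ r8c8=3.
Step 44. [r7c1∈{7}] r7c1 is down to just 7. So r7c1=7.
Step 45. [r8c7∈{4}] r8c7 has the single candidate 4 ⇒ r8c7=4.
Step 46. [r9c4∈{1}] r9c4 has the single candidate 1 ⇒ r9c4=1.
Step 47. [r5c5∈{5}] r5c5 has the single candidate 5 ⇒ r5c5=5.
Step 48. [r6c3∈{8}] r6c3 has the single candidate 8 ⇒ r6c3=8.
Step 49. [r4c7∈{9}] r4c7 is down to just 9, so r4c7=9.
Step 50. [r1c4∈{8}] only 8 remains possible at r1c4, so r1c4=8.

Answer: 1 3 6 8 4 9 7 2 5 / 2 9 5 6 1 7 8 4 3 / 4 8 7 5 2 3 6 1 9 / 5 7 3 4 6 1 9 8 2 / 9 1 2 7 5 8 3 6 4 / 6 4 8 3 9 2 5 7 1 / 7 6 9 2 3 4 1 5 8 / 8 2 1 9 7 5 4 3 6 / 3 5 4 1 8 6 2 9 7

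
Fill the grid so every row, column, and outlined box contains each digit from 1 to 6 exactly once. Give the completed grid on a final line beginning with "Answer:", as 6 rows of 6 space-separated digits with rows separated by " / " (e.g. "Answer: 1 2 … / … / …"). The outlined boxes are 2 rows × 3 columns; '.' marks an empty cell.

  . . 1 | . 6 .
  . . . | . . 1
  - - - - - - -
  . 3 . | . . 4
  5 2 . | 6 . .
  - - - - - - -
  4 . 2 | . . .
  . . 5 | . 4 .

Step 1. [r2c3∈{3,4,6}] 3 has one home in col 3: r2c3 ⇒ r2c3=3.
Step 2. [r4c6∈{3}] only 3 remains possible at r4c6, so r4c6=3.
Step 3. [r1c4∈{2,3,4,5}] r1c4 is the only open cell in row 1 admitting 3. So r1c4=3.
Step 4. [r3c1∈{1,6}] r3c1 is the only open cell in box 3 admitting 1. So r3c1=1.
Step 5. [r2c4∈{2,4,5}] 4 has one home in col 4: r2c4 ⇒ r2c4=4.
Step 6. [r5c5∈{1,3,5}] r5c5 is the only open cell in row 5 admitting 3. So r5c5=3.
Step 7. [r1c1∈{2}] nothing but 2 survives at r1c1. So r1c1=2.
Step 8. [r1c6∈{5}] only 5 remains possible at r1c6. So r1c6=5.
Step 9. [r6c6∈{2,6}] r6c6 is the only open cell in col 6 admitting 2 ⇒ r6c6=2.
Step 10. [r2c1∈{6}] r2c1 is down to just 6, so r2c1=6.
Step 11. [r5c4∈{1,5}] across row 5, 5 lands solely at r5c4, so r5c4=5.
Step 12. [r5c2∈{1,6}] 1 has one home in row 5: r5c2. So r5c2=1.
Step 13. [r2c5∈{2}] r2c5's peers cover all but 2 ⇒ r2c5=2.
Step 14. [r4c3∈{4}] r4c3's peers cover all but 4 ⇒ r4c3=4.
Step 15. [r6c4∈{1}] r6c4's peers cover all but 1. So r6c4=1.
Step 16. [r3c4∈{2}] r3c4's peers cover all but 2. So r3c4=2.
Step 17. [r3c5∈{5}] only 5 remains possible at r3c5, so r3c5=5.
Step 18. [r6c1∈{3}] nothing but 3 survives at r6c1, so r6c1=3.
Step 19. [r3c3∈{6}] only 6 remains possible at r3c3, so r3c3=6.
Step 20. [r2c2∈{5}] nothing but 5 survives at r2c2. So r2c2=5.
Step 21. [r5c6∈{6}] r5c6 is down to just 6. So r5c6=6.
Step 22. [r1c2∈{4}] r1c2 has the single candidate 4. So r1c2=4.
Step 23. [r4c5∈{1}] r4c5 is down to just 1, so r4c5=1.
Step 24. [r6c2∈{6}] only 6 remains possible at r6c2. So r6c2=6.

Answer: 2 4 1 3 6 5 / 6 5 3 4 2 1 / 1 3 6 2 5 4 / 5 2 4 6 1 3 / 4 1 2 5 3 6 / 3 6 5 1 4 2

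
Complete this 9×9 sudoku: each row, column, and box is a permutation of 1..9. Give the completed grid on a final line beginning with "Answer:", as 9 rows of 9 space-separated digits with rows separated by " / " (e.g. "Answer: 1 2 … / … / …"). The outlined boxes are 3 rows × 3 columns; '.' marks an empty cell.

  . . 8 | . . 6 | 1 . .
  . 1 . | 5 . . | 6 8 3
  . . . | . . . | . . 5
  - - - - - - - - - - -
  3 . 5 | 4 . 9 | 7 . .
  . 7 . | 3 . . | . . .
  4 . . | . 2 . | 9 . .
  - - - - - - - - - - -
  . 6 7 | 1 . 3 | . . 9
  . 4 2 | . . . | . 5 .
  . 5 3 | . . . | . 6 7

Step 1. [r5c7∈{2,4,5,8}] across col 7, 5 lands solely at r5c7, so r5c7=5.
Step 2. [r7c1∈{8}] only 8 remains possible at r7c1 ⇒ r7c1=8.
Step 3. [r8c9∈{1,8}] across box 9, 1 lands solely at r8c9, so r8c9=1.
Step 4. [r8c1∈{9}] nothing but 9 survives at r8c1. So r8c1=9.
Step 5. [r6c2∈{8}] nothing but 8 survives at r6c2. So r6c2=8.
Step 6. [r4c2∈{2}] r4c2 has the single candidate 2 ⇒ r4c2=2.
Step 7. [r5c3∈{1,6,9}] 9 has one home in row 5: r5c3. So r5c3=9.
Step 8. [r2c5∈{4,7,9}] in row 2, 9 fits only at r2c5 ⇒ r2c5=9.
Step 9. [r6c9∈{6}] nothing but 6 survives at r6c9. So r6c9=6.
Step 10. [r4c5∈{1,6,8}] 6 has one home in row 4: r4c5. So r4c5=6.
Step 11. [r6c4∈{7}] r6c4 is down to just 7, so r6c4=7.
Step 12. [r1c4∈{2}] only 2 remains possible at r1c4. So r1c4=2.
Step 13. [r1c9∈{4}] nothing but 4 survives at r1c9. So r1c9=4.
Step 14. [r3c4∈{8}] r3c4 has the single candidate 8 ⇒ r3c4=8.
Step 15. [r3c7∈{2}] nothing but 2 survives at r3c7, so r3c7=2.
Step 16. [r6c3∈{1}] r6c3's peers cover all but 1, so r6c3=1.
Step 17. [r5c8∈{1,2,4}] row 5 places 4 nowhere but r5c8 ⇒ r5c8=4.
Step 18. [r7c7∈{4}] only 4 remains possible at r7c7, so r7c7=4.
Step 19. [r9c7∈{8}] r9c7's peers cover all but 8 ⇒ r9c7=8.
Step 20. [r3c3∈{4,6}] in col 3, 6 fits only at r3c3, so r3c3=6.
Step 21. [r3c1∈{7}] r3c1's peers cover all but 7. So r3c1=7.
Step 22. [r2c6∈{4,7}] 7 has one home in row 2: r2c6 ⇒ r2c6=7.
Step 23. [r9c5∈{4}] only 4 remains possible at r9c5. So r9c5=4.
Step 24. [r3c8∈{9}] nothing but 9 survives at r3c8 ⇒ r3c8=9.
Step 25. [r1c5∈{3}] r1c5 is down to just 3 ⇒ r1c5=3.
Step 26. [r8c6∈{8}] nothing but 8 survives at r8c6 ⇒ r8c6=8.
Step 27. [r3c5∈{1}] r3c5 is down to just 1. So r3c5=1.
Step 28. [r5c5∈{8}] only 8 remains possible at r5c5. So r5c5=8.
Step 29. [r9c6∈{2}] r9c6 is down to just 2 ⇒ r9c6=2.
Step 30. [r2c1∈{2}] nothing but 2 survives at r2c1 ⇒ r2c1=2.
Step 31. [r5c6∈{1}] r5c6's peers cover all but 1. So r5c6=1.
Step 32. [r2c3∈{4}] nothing but 4 survives at r2c3 ⇒ r2c3=4.
Step 33. [r8c5∈{7}] r8c5 has the single candidate 7. So r8c5=7.
Step 34. [r5c1∈{6}] r5c1 is down to just 6 ⇒ r5c1=6.
Step 35. [r9c1∈{1}] r9c1's peers cover all but 1 ⇒ r9c1=1.
Step 36. [r8c7∈{3}] only 3 remains possible at r8c7 ⇒ r8c7=3.
Step 37. [r4c8∈{1}] r4c8 is down to just 1, so r4c8=1.
Step 38. [r3c6∈{4}] nothing but 4 survives at r3c6. So r3c6=4.
Step 39. [r3c2∈{3}] nothing but 3 survives at r3c2, so r3c2=3.
Step 40. [r5c9∈{2}] r5c9 has the single candidate 2. So r5c9=2.
Step 41. [r7c8∈{2}] r7c8 is down to just 2 ⇒ r7c8=2.
Step 42. [r8c4∈{6}] nothing but 6 survives at r8c4. So r8c4=6.
Step 43. [r1c1∈{5}] only 5 remains possible at r1c1, so r1c1=5.
Step 44. [r7c5∈{5}] r7c5 is down to just 5 ⇒ r7c5=5.
Step 45. [r1c2∈{9}] nothing but 9 survives at r1c2 ⇒ r1c2=9.
Step 46. [r6c8∈{3}] r6c8 has the single candidate 3. So r6c8=3.
Step 47. [r4c9∈{8}] nothing but 8 survives at r4c9 ⇒ r4c9=8.
Step 48. [r9c4∈{9}] nothing but 9 survives at r9c4 ⇒ r9c4=9.
Step 49. [r1c8∈{7}] r1c8's peers cover all but 7, so r1c8=7.
Step 50. [r6c6∈{5}] only 5 remains possible at r6c6, so r6c6=5.

Answer: 5 9 8 2 3 6 1 7 4 / 2 1 4 5 9 7 6 8 3 / 7 3 6 8 1 4 2 9 5 / 3 2 5 4 6 9 7 1 8 / 6 7 9 3 8 1 5 4 2 / 4 8 1 7 2 5 9 3 6 / 8 6 7 1 5 3 4 2 9 / 9 4 2 6 7 8 3 5 1 / 1 5 3 9 4 2 8 6 7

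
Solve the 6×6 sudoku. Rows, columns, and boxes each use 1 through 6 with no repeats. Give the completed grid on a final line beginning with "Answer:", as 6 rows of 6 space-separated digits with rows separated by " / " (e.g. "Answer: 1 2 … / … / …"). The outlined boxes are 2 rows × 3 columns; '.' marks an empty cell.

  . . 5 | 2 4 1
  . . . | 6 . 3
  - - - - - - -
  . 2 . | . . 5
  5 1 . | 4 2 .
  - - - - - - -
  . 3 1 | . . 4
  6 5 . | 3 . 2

Step 1. [r3c5∈{1,3,6}] in col 5, 3 fits only at r3c5, so r3c5=3.
Step 2. [r2c2∈{4}] r2c2's peers cover all but 4. So r2c2=4.
Step 3. [r3c3∈{4,6}] in row 3, 6 fits only at r3c3. So r3c3=6.
Step 4. [r2c3∈{2}] nothing but 2 survives at r2c3 ⇒ r2c3=2.
Step 5. [r2c5∈{5}] only 5 remains possible at r2c5, so r2c5=5.
Step 6. [r6c5∈{1}] r6c5 has the single candidate 1, so r6c5=1.
Step 7. [r1c1∈{3}] nothing but 3 survives at r1c1, so r1c1=3.
Step 8. [r6c3∈{4}] r6c3 has the single candidate 4. So r6c3=4.
Step 9. [r4c6∈{6}] r4c6's peers cover all but 6. So r4c6=6.
Step 10. [r5c1∈{2}] nothing but 2 survives at r5c1, so r5c1=2.
Step 11. [r2c1∈{1}] r2c1's peers cover all but 1, so r2c1=1.
Step 12. [r5c4∈{5}] only 5 remains possible at r5c4. So r5c4=5.
Step 13. [r3c1∈{4}] r3c1's peers cover all but 4 ⇒ r3c1=4.
Step 14. [r4c3∈{3}] only 3 remains possible at r4c3. So r4c3=3.
Step 15. [r5c5∈{6}] r5c5 has the single candidate 6 ⇒ r5c5=6.
Step 16. [r3c4∈{1}] r3c4 has the single candidate 1, so r3c4=1.
Step 17. [r1c2∈{6}] nothing but 6 survives at r1c2, so r1c2=6.

Answer: 3 6 5 2 4 1 / 1 4 2 6 5 3 / 4 2 6 1 3 5 / 5 1 3 4 2 6 / 2 3 1 5 6 4 / 6 5 4 3 1 2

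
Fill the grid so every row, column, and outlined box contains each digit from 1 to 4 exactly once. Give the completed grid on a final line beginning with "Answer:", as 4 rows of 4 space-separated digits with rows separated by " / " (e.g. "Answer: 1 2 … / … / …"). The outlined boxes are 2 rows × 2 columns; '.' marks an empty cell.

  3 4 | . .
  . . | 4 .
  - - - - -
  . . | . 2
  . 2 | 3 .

Step 1. [r3c3∈{1}] nothing but 1 survives at r3c3 ⇒ r3c3=1.
Step 2. [r4c1∈{1,4}] 1 has one home in row 4: r4c1. So r4c1=1.
Step 3. [r2c2∈{1}] r2c2's peers cover all but 1 ⇒ r2c2=1.
Step 4. [r3c2∈{3}] nothing but 3 survives at r3c2 ⇒ r3c2=3.
Step 5. [r2c4∈{3}] r2c4 is down to just 3, so r2c4=3.
Step 6. [r1c3∈{2}] r1c3 is down to just 2. So r1c3=2.
Step 7. [r1c4∈{1}] r1c4 has the single candidate 1 ⇒ r1c4=1.
Step 8. [r4c4∈{4}] r4c4 is down to just 4. So r4c4=4.
Step 9. [r3c1∈{4}] r3c1's peers cover all but 4, so r3c1=4.
Step 10. [r2c1∈{2}] r2c1 has the single candidate 2, so r2c1=2.

Answer: 3 4 2 1 / 2 1 4 3 / 4 3 1 2 / 1 2 3 4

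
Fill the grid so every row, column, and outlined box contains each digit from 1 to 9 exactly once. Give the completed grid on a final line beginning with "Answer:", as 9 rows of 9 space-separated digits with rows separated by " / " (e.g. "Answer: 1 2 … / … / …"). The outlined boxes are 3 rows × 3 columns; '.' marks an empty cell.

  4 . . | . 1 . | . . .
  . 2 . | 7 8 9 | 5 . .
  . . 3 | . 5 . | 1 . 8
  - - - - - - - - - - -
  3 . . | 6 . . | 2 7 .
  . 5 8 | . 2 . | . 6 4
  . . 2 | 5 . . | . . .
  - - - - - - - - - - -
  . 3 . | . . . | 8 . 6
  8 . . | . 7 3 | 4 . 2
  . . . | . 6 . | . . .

Step 1. [r1c7∈{3,6,7,9}] across col 7, 6 lands solely at r1c7. So r1c7=6.
Step 2. [r1c6∈{2}] r1c6 is down to just 2. So r1c6=2.
Step 3. [r9c7∈{3,7,9}] 7 has one home in col 7: r9c7. So r9c7=7.
Step 4. [r6c5∈{3,4,9}] 3 has one home in col 5: r6c5. So r6c5=3.
Step 5. [r6c7∈{9}] nothing but 9 survives at r6c7. So r6c7=9.
Step 6. [r6c9∈{1}] only 1 remains possible at r6c9, so r6c9=1.
Step 7. [r9c4∈{1,2,4,8,9}] in col 4, 8 fits only at r9c4. So r9c4=8.
Step 8. [r1c3∈{5,7,9}] across row 1, 5 lands solely at r1c3 ⇒ r1c3=5.
Step 9. [r8c8∈{1,5,9}] across row 8, 5 lands solely at r8c8 ⇒ r8c8=5.
Step 10. [r2c9∈{3}] nothing but 3 survives at r2c9. So r2c9=3.
Step 11. [r9c9∈{9}] only 9 remains possible at r9c9. So r9c9=9.
Step 12. [r7c8∈{1}] nothing but 1 survives at r7c8. So r7c8=1.
Step 13. [r9c1∈{1,2,5}] row 9 places 2 nowhere but r9c1 ⇒ r9c1=2.
Step 14. [r9c6∈{1,4,5}] row 9 places 5 nowhere but r9c6. So r9c6=5.
Step 15. [r7c6∈{4}] r7c6 has the single candidate 4 ⇒ r7c6=4.
Step 16. [r7c5∈{9}] r7c5 is down to just 9. So r7c5=9.
Step 17. [r6c2∈{4,6,7}] in row 6, 4 fits only at r6c2. So r6c2=4.
Step 18. [r9c2∈{1}] only 1 remains possible at r9c2. So r9c2=1.
Step 19. [r4c2∈{9}] r4c2 is down to just 9. So r4c2=9.
Step 20. [r6c1∈{6,7}] row 6 places 6 nowhere but r6c1. So r6c1=6.
Step 21. [r5c1∈{1,7}] r5c1 is the only open cell in box 4 admitting 7 ⇒ r5c1=7.
Step 22. [r2c3∈{1,6}] 6 has one home in row 2: r2c3, so r2c3=6.
Step 23. [r3c8∈{2,4,9}] row 3 places 2 nowhere but r3c8. So r3c8=2.
Step 24. [r5c6∈{1}] r5c6 has the single candidate 1. So r5c6=1.
Step 25. [r4c6∈{8}] only 8 remains possible at r4c6 ⇒ r4c6=8.
Step 26. [r1c9∈{7}] only 7 remains possible at r1c9 ⇒ r1c9=7.
Step 27. [r5c4∈{9}] r5c4 is down to just 9, so r5c4=9.
Step 28. [r1c2∈{8}] r1c2's peers cover all but 8. So r1c2=8.
Step 29. [r7c3∈{7}] r7c3 is down to just 7. So r7c3=7.
Step 30. [r7c4∈{2}] r7c4 is down to just 2 ⇒ r7c4=2.
Step 31. [r3c1∈{9}] r3c1 is down to just 9. So r3c1=9.
Step 32. [r1c4∈{3}] nothing but 3 survives at r1c4. So r1c4=3.
Step 33. [r2c1∈{1}] r2c1 is down to just 1 ⇒ r2c1=1.
Step 34. [r4c3∈{1}] r4c3's peers cover all but 1 ⇒ r4c3=1.
Step 35. [r6c6∈{7}] r6c6's peers cover all but 7. So r6c6=7.
Step 36. [r6c8∈{8}] r6c8 has the single candidate 8, so r6c8=8.
Step 37. [r5c7∈{3}] only 3 remains possible at r5c7. So r5c7=3.
Step 38. [r2c8∈{4}] r2c8 has the single candidate 4. So r2c8=4.
Step 39. [r3c6∈{6}] nothing but 6 survives at r3c6. So r3c6=6.
Step 40. [r4c5∈{4}] r4c5's peers cover all but 4, so r4c5=4.
Step 41. [r9c8∈{3}] only 3 remains possible at r9c8 ⇒ r9c8=3.
Step 42. [r4c9∈{5}] nothing but 5 survives at r4c9, so r4c9=5.
Step 43. [r9c3∈{4}] nothing but 4 survives at r9c3. So r9c3=4.
Step 44. [r3c4∈{4}] only 4 remains possible at r3c4. So r3c4=4.
Step 45. [r1c8∈{9}] nothing but 9 survives at r1c8, so r1c8=9.
Step 46. [r8c3∈{9}] nothing but 9 survives at r8c3, so r8c3=9.
Step 47. [r8c4∈{1}] nothing but 1 survives at r8c4. So r8c4=1.
Step 48. [r7c1∈{5}] r7c1's peers cover all but 5, so r7c1=5.
Step 49. [r8c2∈{6}] only 6 remains possible at r8c2 ⇒ r8c2=6.
Step 50. [r3c2∈{7}] only 7 remains possible at r3c2, so r3c2=7.

Answer: 4 8 5 3 1 2 6 9 7 / 1 2 6 7 8 9 5 4 3 / 9 7 3 4 5 6 1 2 8 / 3 9 1 6 4 8 2 7 5 / 7 5 8 9 2 1 3 6 4 / 6 4 2 5 3 7 9 8 1 / 5 3 7 2 9 4 8 1 6 / 8 6 9 1 7 3 4 5 2 / 2 1 4 8 6 5 7 3 9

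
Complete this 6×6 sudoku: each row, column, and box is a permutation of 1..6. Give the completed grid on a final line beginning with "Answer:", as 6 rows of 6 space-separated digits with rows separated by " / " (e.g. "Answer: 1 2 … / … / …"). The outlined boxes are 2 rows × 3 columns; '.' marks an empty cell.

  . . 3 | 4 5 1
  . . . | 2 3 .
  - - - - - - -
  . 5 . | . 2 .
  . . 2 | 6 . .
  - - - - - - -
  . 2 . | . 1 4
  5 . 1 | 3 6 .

Step 1. [r4c2∈{1,3,4}] col 2 places 3 nowhere but r4c2. So r4c2=3.
Step 2. [r1c2∈{6}] r1c2 has the single candidate 6 ⇒ r1c2=6.
Step 3. [r4c1∈{1,4}] across row 4, 1 lands solely at r4c1. So r4c1=1.
Step 4. [r2c1∈{4}] r2c1 is down to just 4, so r2c1=4.
Step 5. [r3c1∈{6}] nothing but 6 survives at r3c1, so r3c1=6.
Step 6. [r2c3∈{5}] r2c3 is down to just 5, so r2c3=5.
Step 7. [r3c4∈{1}] r3c4 is down to just 1, so r3c4=1.
Step 8. [r6c6∈{2}] r6c6 has the single candidate 2. So r6c6=2.
Step 9. [r5c1∈{3}] r5c1 is down to just 3 ⇒ r5c1=3.
Step 10. [r2c2∈{1}] nothing but 1 survives at r2c2 ⇒ r2c2=1.
Step 11. [r3c3∈{4}] only 4 remains possible at r3c3, so r3c3=4.
Step 12. [r2c6∈{6}] r2c6's peers cover all but 6. So r2c6=6.
Step 13. [r5c3∈{6}] r5c3's peers cover all but 6, so r5c3=6.
Step 14. [r3c6∈{3}] r3c6's peers cover all but 3. So r3c6=3.
Step 15. [r4c5∈{4}] r4c5 is down to just 4, so r4c5=4.
Step 16. [r1c1∈{2}] only 2 remains possible at r1c1. So r1c1=2.
Step 17. [r5c4∈{5}] nothing but 5 survives at r5c4, so r5c4=5.
Step 18. [r4c6∈{5}] r4c6 is down to just 5. So r4c6=5.
Step 19. [r6c2∈{4}] only 4 remains possible at r6c2. So r6c2=4.

Answer: 2 6 3 4 5 1 / 4 1 5 2 3 6 / 6 5 4 1 2 3 / 1 3 2 6 4 5 / 3 2 6 5 1 4 / 5 4 1 3 6 2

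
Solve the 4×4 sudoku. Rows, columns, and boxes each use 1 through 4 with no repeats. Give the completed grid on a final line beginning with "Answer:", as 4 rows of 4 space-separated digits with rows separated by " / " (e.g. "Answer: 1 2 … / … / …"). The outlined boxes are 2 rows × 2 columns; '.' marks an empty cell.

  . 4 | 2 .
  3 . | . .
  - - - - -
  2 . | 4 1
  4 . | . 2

Step 1. [r4c2∈{1,3}] 1 has one home in row 4: r4c2. So r4c2=1.
Step 2. [r1c1∈{1}] only 1 remains possible at r1c1. So r1c1=1.
Step 3. [r2c2∈{2}] r2c2 has the single candidate 2, so r2c2=2.
Step 4. [r2c4∈{4}] r2c4's peers cover all but 4, so r2c4=4.
Step 5. [r1c4∈{3}] only 3 remains possible at r1c4 ⇒ r1c4=3.
Step 6. [r2c3∈{1}] nothing but 1 survives at r2c3, so r2c3=1.
Step 7. [r4c3∈{3}] r4c3 has the single candidate 3. So r4c3=3.
Step 8. [r3c2∈{3}] only 3 remains possible at r3c2, so r3c2=3.

Answer: 1 4 2 3 / 3 2 1 4 / 2 3 4 1 / 4 1 3 2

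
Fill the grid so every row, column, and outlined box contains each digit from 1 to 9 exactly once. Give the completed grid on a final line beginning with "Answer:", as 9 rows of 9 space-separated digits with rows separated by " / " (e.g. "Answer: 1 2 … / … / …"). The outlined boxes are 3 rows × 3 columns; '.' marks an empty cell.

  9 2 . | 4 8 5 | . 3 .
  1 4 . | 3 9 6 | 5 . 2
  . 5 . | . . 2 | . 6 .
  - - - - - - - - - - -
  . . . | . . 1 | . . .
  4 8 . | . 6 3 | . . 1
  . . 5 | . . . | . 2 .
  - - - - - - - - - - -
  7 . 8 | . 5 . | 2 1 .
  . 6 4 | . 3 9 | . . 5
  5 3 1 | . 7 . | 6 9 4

Step 1. [r6c6∈{4,7,8}] col 6 places 7 nowhere but r6c6. So r6c6=7.
Step 2. [r3c7∈{1,4,7,8,9}] row 3 places 4 nowhere but r3c7. So r3c7=4.
Step 3. [r4c2∈{7,9}] r4c2 is the only open cell in col 2 admitting 7, so r4c2=7.
Step 4. [r4c5∈{2,4}] across col 5, 2 lands solely at r4c5 ⇒ r4c5=2.
Step 5. [r1c9∈{7}] r1c9 is down to just 7 ⇒ r1c9=7.
Step 6. [r3c9∈{8,9}] in row 3, 9 fits only at r3c9. So r3c9=9.
Step 7. [r8c4∈{1,2,8}] r8c4 is the only open cell in row 8 admitting 1 ⇒ r8c4=1.
Step 8. [r4c8∈{4,5,8}] across row 4, 4 lands solely at r4c8. So r4c8=4.
Step 9. [r4c4∈{5,8,9}] across row 4, 5 lands solely at r4c4, so r4c4=5.
Step 10. [r6c4∈{8,9}] r6c4 is the only open cell in box 5 admitting 8. So r6c4=8.
Step 11. [r4c9∈{3,6,8}] across col 9, 8 lands solely at r4c9. So r4c9=8.
Step 12. [r6c9∈{3,6}] col 9 places 6 nowhere but r6c9. So r6c9=6.
Step 13. [r6c1∈{3}] r6c1 has the single candidate 3, so r6c1=3.
Step 14. [r6c7∈{9}] r6c7 is down to just 9 ⇒ r6c7=9.
Step 15. [r8c7∈{7,8}] col 7 places 8 nowhere but r8c7. So r8c7=8.
Step 16. [r4c3∈{6,9}] r4c3 is the only open cell in row 4 admitting 9, so r4c3=9.
Step 17. [r3c4∈{7}] r3c4 is down to just 7. So r3c4=7.
Step 18. [r5c8∈{5,7}] across row 5, 5 lands solely at r5c8, so r5c8=5.
Step 19. [r7c6∈{4}] nothing but 4 survives at r7c6 ⇒ r7c6=4.
Step 20. [r4c7∈{3}] only 3 remains possible at r4c7, so r4c7=3.
Step 21. [r1c3∈{6}] r1c3's peers cover all but 6 ⇒ r1c3=6.
Step 22. [r3c5∈{1}] r3c5 is down to just 1. So r3c5=1.
Step 23. [r1c7∈{1}] r1c7's peers cover all but 1. So r1c7=1.
Step 24. [r3c3∈{3}] r3c3 has the single candidate 3, so r3c3=3.
Step 25. [r3c1∈{8}] r3c1 is down to just 8 ⇒ r3c1=8.
Step 26. [r6c5∈{4}] r6c5's peers cover all but 4, so r6c5=4.
Step 27. [r9c6∈{8}] only 8 remains possible at r9c6. So r9c6=8.
Step 28. [r7c4∈{6}] r7c4 is down to just 6 ⇒ r7c4=6.
Step 29. [r8c8∈{7}] only 7 remains possible at r8c8. So r8c8=7.
Step 30. [r7c9∈{3}] only 3 remains possible at r7c9 ⇒ r7c9=3.
Step 31. [r9c4∈{2}] only 2 remains possible at r9c4. So r9c4=2.
Step 32. [r7c2∈{9}] nothing but 9 survives at r7c2, so r7c2=9.
Step 33. [r4c1∈{6}] only 6 remains possible at r4c1, so r4c1=6.
Step 34. [r5c4∈{9}] nothing but 9 survives at r5c4 ⇒ r5c4=9.
Step 35. [r5c7∈{7}] nothing but 7 survives at r5c7, so r5c7=7.
Step 36. [r2c8∈{8}] r2c8 is down to just 8 ⇒ r2c8=8.
Step 37. [r8c1∈{2}] nothing but 2 survives at r8c1. So r8c1=2.
Step 38. [r5c3∈{2}] only 2 remains possible at r5c3, so r5c3=2.
Step 39. [r2c3∈{7}] r2c3 is down to just 7 ⇒ r2c3=7.
Step 40. [r6c2∈{1}] only 1 remains possible at r6c2 ⇒ r6c2=1.

Answer: 9 2 6 4 8 5 1 3 7 / 1 4 7 3 9 6 5 8 2 / 8 5 3 7 1 2 4 6 9 / 6 7 9 5 2 1 3 4 8 / 4 8 2 9 6 3 7 5 1 / 3 1 5 8 4 7 9 2 6 / 7 9 8 6 5 4 2 1 3 / 2 6 4 1 3 9 8 7 5 / 5 3 1 2 7 8 6 9 4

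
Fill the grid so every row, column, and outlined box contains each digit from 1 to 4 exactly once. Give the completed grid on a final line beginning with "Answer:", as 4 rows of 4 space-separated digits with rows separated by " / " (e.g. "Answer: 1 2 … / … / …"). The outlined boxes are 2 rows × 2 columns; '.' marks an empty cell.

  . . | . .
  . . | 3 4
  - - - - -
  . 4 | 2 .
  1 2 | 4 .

Step 1. [r1c2∈{1,3}] col 2 places 3 nowhere but r1c2 ⇒ r1c2=3.
Step 2. [r1c4∈{1,2}] across col 4, 2 lands solely at r1c4 ⇒ r1c4=2.
Step 3. [r3c4∈{1,3}] across row 3, 1 lands solely at r3c4, so r3c4=1.
Step 4. [r4c4∈{3}] r4c4's peers cover all but 3 ⇒ r4c4=3.
Step 5. [r2c1∈{2}] r2c1's peers cover all but 2. So r2c1=2.
Step 6. [r3c1∈{3}] r3c1's peers cover all but 3. So r3c1=3.
Step 7. [r1c3∈{1}] r1c3 is down to just 1 ⇒ r1c3=1.
Step 8. [r2c2∈{1}] only 1 remains possible at r2c2. So r2c2=1.
Step 9. [r1c1∈{4}] r1c1 is down to just 4. So r1c1=4.

Answer: 4 3 1 2 / 2 1 3 4 / 3 4 2 1 / 1 2 4 3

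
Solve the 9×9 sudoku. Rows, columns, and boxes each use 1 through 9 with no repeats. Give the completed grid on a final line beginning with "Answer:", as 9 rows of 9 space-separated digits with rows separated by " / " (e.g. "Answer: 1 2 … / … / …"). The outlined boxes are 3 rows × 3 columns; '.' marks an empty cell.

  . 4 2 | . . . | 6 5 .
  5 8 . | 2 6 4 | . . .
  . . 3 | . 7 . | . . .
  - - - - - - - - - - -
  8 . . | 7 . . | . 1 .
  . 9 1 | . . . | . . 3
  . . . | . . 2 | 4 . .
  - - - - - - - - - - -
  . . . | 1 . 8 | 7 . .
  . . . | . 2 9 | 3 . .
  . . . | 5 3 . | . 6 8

Step 1. [r7c5∈{4}] r7c5 is down to just 4, so r7c5=4.
Step 2. [r4c3∈{4,5,6}] across row 4, 4 lands solely at r4c3 ⇒ r4c3=4.
Step 3. [r8c4∈{6}] r8c4 has the single candidate 6 ⇒ r8c4=6.
Step 4. [r9c1∈{1,2,4,7,9}] across row 9, 4 lands solely at r9c1. So r9c1=4.
Step 5. [r6c5∈{1,5,8,9}] r6c5 is the only open cell in row 6 admitting 1, so r6c5=1.
Step 6. [r3c6∈{1,5}] across row 3, 5 lands solely at r3c6 ⇒ r3c6=5.
Step 7. [r1c6∈{1,3}] in col 6, 1 fits only at r1c6. So r1c6=1.
Step 8. [r4c6∈{3,6}] 3 has one home in col 6: r4c6 ⇒ r4c6=3.
Step 9. [r1c4∈{3,8,9}] row 1 places 3 nowhere but r1c4 ⇒ r1c4=3.
Step 10. [r1c5∈{8,9}] in row 1, 8 fits only at r1c5 ⇒ r1c5=8.
Step 11. [r3c4∈{9}] r3c4 has the single candidate 9, so r3c4=9.
Step 12. [r4c5∈{5,9}] in col 5, 9 fits only at r4c5. So r4c5=9.
Step 13. [r6c4∈{8}] r6c4 has the single candidate 8 ⇒ r6c4=8.
Step 14. [r8c3∈{5,7,8}] 8 has one home in row 8: r8c3 ⇒ r8c3=8.
Step 15. [r9c6∈{7}] r9c6 is down to just 7 ⇒ r9c6=7.
Step 16. [r9c3∈{9}] r9c3's peers cover all but 9, so r9c3=9.
Step 17. [r2c3∈{7}] only 7 remains possible at r2c3. So r2c3=7.
Step 18. [r2c7∈{1,9}] across col 7, 9 lands solely at r2c7, so r2c7=9.
Step 19. [r2c9∈{1}] r2c9 has the single candidate 1 ⇒ r2c9=1.
Step 20. [r8c8∈{4}] nothing but 4 survives at r8c8 ⇒ r8c8=4.
Step 21. [r8c9∈{5}] r8c9 is down to just 5, so r8c9=5.
Step 22. [r9c7∈{1,2}] 1 has one home in col 7: r9c7 ⇒ r9c7=1.
Step 23. [r9c2∈{2}] r9c2 has the single candidate 2 ⇒ r9c2=2.
Step 24. [r5c1∈{2,6,7}] in col 1, 2 fits only at r5c1. So r5c1=2.
Step 25. [r5c8∈{7,8}] row 5 places 7 nowhere but r5c8, so r5c8=7.
Step 26. [r3c8∈{2,8}] col 8 places 8 nowhere but r3c8, so r3c8=8.
Step 27. [r3c7∈{2}] nothing but 2 survives at r3c7 ⇒ r3c7=2.
Step 28. [r7c8∈{2,9}] col 8 places 2 nowhere but r7c8, so r7c8=2.
Step 29. [r4c7∈{5}] only 5 remains possible at r4c7, so r4c7=5.
Step 30. [r4c2∈{6}] r4c2 is down to just 6. So r4c2=6.
Step 31. [r6c3∈{5}] r6c3 has the single candidate 5 ⇒ r6c3=5.
Step 32. [r3c2∈{1}] only 1 remains possible at r3c2 ⇒ r3c2=1.
Step 33. [r8c2∈{7}] r8c2 has the single candidate 7. So r8c2=7.
Step 34. [r6c2∈{3}] r6c2 is down to just 3. So r6c2=3.
Step 35. [r6c9∈{6,9}] r6c9 is the only open cell in row 6 admitting 6. So r6c9=6.
Step 36. [r7c1∈{3,6}] row 7 places 3 nowhere but r7c1 ⇒ r7c1=3.
Step 37. [r1c9∈{7}] r1c9 is down to just 7 ⇒ r1c9=7.
Step 38. [r2c8∈{3}] nothing but 3 survives at r2c8, so r2c8=3.
Step 39. [r6c1∈{7}] only 7 remains possible at r6c1, so r6c1=7.
Step 40. [r5c7∈{8}] r5c7 is down to just 8. So r5c7=8.
Step 41. [r7c3∈{6}] nothing but 6 survives at r7c3. So r7c3=6.
Step 42. [r8c1∈{1}] r8c1 has the single candidate 1, so r8c1=1.
Step 43. [r5c6∈{6}] r5c6's peers cover all but 6 ⇒ r5c6=6.
Step 44. [r6c8∈{9}] r6c8 has the single candidate 9 ⇒ r6c8=9.
Step 45. [r7c9∈{9}] nothing but 9 survives at r7c9. So r7c9=9.
Step 46. [r3c1∈{6}] nothing but 6 survives at r3c1. So r3c1=6.
Step 47. [r1c1∈{9}] r1c1's peers cover all but 9, so r1c1=9.
Step 48. [r5c4∈{4}] r5c4 has the single candidate 4, so r5c4=4.
Step 49. [r4c9∈{2}] r4c9 has the single candidate 2 ⇒ r4c9=2.
Step 50. [r5c5∈{5}] only 5 remains possible at r5c5, so r5c5=5.
Step 51. [r3c9∈{4}] r3c9's peers cover all but 4. So r3c9=4.
Step 52. [r7c2∈{5}] r7c2 is down to just 5 ⇒ r7c2=5.

Answer: 9 4 2 3 8 1 6 5 7 / 5 8 7 2 6 4 9 3 1 / 6 1 3 9 7 5 2 8 4 / 8 6 4 7 9 3 5 1 2 / 2 9 1 4 5 6 8 7 3 / 7 3 5 8 1 2 4 9 6 / 3 5 6 1 4 8 7 2 9 / 1 7 8 6 2 9 3 4 5 / 4 2 9 5 3 7 1 6 8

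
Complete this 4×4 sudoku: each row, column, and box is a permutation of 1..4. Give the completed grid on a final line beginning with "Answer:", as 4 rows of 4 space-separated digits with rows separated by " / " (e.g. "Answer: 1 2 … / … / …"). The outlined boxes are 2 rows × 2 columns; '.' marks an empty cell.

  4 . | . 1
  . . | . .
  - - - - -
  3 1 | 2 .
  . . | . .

Step 1. [r1c3∈{3}] nothing but 3 survives at r1c3. So r1c3=3.
Step 2. [r3c4∈{4}] r3c4 is down to just 4, so r3c4=4.
Step 3. [r1c2∈{2}] nothing but 2 survives at r1c2, so r1c2=2.
Step 4. [r2c3∈{4}] only 4 remains possible at r2c3, so r2c3=4.
Step 5. [r4c1∈{2}] r4c1 has the single candidate 2. So r4c1=2.
Step 6. [r2c1∈{1}] r2c1 has the single candidate 1, so r2c1=1.
Step 7. [r4c3∈{1}] r4c3 has the single candidate 1 ⇒ r4c3=1.
Step 8. [r4c2∈{4}] r4c2 has the single candidate 4 ⇒ r4c2=4.
Step 9. [r4c4∈{3}] only 3 remains possible at r4c4 ⇒ r4c4=3.
Step 10. [r2c2∈{3}] r2c2 is down to just 3 ⇒ r2c2=3.
Step 11. [r2c4∈{2}] nothing but 2 survives at r2c4, so r2c4=2.

Answer: 4 2 3 1 / 1 3 4 2 / 3 1 2 4 / 2 4 1 3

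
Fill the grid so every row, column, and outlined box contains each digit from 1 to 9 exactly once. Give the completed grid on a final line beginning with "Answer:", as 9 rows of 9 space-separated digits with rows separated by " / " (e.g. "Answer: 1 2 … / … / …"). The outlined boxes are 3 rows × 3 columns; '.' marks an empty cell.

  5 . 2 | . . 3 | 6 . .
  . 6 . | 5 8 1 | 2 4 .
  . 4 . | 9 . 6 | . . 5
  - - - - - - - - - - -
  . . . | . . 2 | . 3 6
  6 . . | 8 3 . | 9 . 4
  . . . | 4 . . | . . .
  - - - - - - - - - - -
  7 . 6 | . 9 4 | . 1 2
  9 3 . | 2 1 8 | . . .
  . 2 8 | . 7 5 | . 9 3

Step 1. [r8c9∈{7}] r8c9's peers cover all but 7. So r8c9=7.
Step 2. [r2c3∈{3,7,9}] r2c3 is the only open cell in row 2 admitting 7, so r2c3=7.
Step 3. [r4c4∈{1,7}] col 4 places 1 nowhere but r4c4, so r4c4=1.
Step 4. [r7c2∈{5}] only 5 remains possible at r7c2 ⇒ r7c2=5.
Step 5. [r1c2∈{1,8,9}] across box 1, 9 lands solely at r1c2, so r1c2=9.
Step 6. [r3c1∈{1,3,8}] r3c1 is the only open cell in box 1 admitting 8. So r3c1=8.
Step 7. [r3c3∈{1,3}] box 1 places 1 nowhere but r3c3, so r3c3=1.
Step 8. [r6c7∈{1,5,7,8}] r6c7 is the only open cell in col 7 admitting 1 ⇒ r6c7=1.
Step 9. [r3c8∈{7}] r3c8's peers cover all but 7, so r3c8=7.
Step 10. [r6c9∈{8}] nothing but 8 survives at r6c9. So r6c9=8.
Step 11. [r4c5∈{5}] r4c5 has the single candidate 5 ⇒ r4c5=5.
Step 12. [r8c3∈{4}] nothing but 4 survives at r8c3, so r8c3=4.
Step 13. [r6c2∈{7}] r6c2 has the single candidate 7. So r6c2=7.
Step 14. [r6c3∈{3,5,9}] col 3 places 3 nowhere but r6c3, so r6c3=3.
Step 15. [r6c8∈{2,5}] r6c8 is the only open cell in row 6 admitting 5, so r6c8=5.
Step 16. [r4c1∈{4}] r4c1 is down to just 4. So r4c1=4.
Step 17. [r9c4∈{6}] r9c4's peers cover all but 6, so r9c4=6.
Step 18. [r6c6∈{9}] r6c6 is down to just 9, so r6c6=9.
Step 19. [r1c4∈{7}] only 7 remains possible at r1c4, so r1c4=7.
Step 20. [r5c2∈{1}] r5c2 has the single candidate 1. So r5c2=1.
Step 21. [r5c8∈{2}] r5c8 has the single candidate 2. So r5c8=2.
Step 22. [r6c1∈{2}] r6c1's peers cover all but 2. So r6c1=2.
Step 23. [r9c7∈{4}] r9c7 is down to just 4, so r9c7=4.
Step 24. [r7c4∈{3}] nothing but 3 survives at r7c4 ⇒ r7c4=3.
Step 25. [r2c1∈{3}] nothing but 3 survives at r2c1 ⇒ r2c1=3.
Step 26. [r2c9∈{9}] r2c9's peers cover all but 9 ⇒ r2c9=9.
Step 27. [r3c7∈{3}] r3c7 is down to just 3 ⇒ r3c7=3.
Step 28. [r5c6∈{7}] r5c6's peers cover all but 7, so r5c6=7.
Step 29. [r1c5∈{4}] nothing but 4 survives at r1c5 ⇒ r1c5=4.
Step 30. [r9c1∈{1}] r9c1's peers cover all but 1. So r9c1=1.
Step 31. [r4c7∈{7}] nothing but 7 survives at r4c7. So r4c7=7.
Step 32. [r8c7∈{5}] r8c7's peers cover all but 5. So r8c7=5.
Step 33. [r8c8∈{6}] nothing but 6 survives at r8c8 ⇒ r8c8=6.
Step 34. [r4c3∈{9}] r4c3 is down to just 9. So r4c3=9.
Step 35. [r1c8∈{8}] r1c8 has the single candidate 8. So r1c8=8.
Step 36. [r4c2∈{8}] nothing but 8 survives at r4c2. So r4c2=8.
Step 37. [r5c3∈{5}] r5c3's peers cover all but 5, so r5c3=5.
Step 38. [r6c5∈{6}] only 6 remains possible at r6c5. So r6c5=6.
Step 39. [r1c9∈{1}] r1c9 has the single candidate 1, so r1c9=1.
Step 40. [r3c5∈{2}] r3c5's peers cover all but 2 ⇒ r3c5=2.
Step 41. [r7c7∈{8}] only 8 remains possible at r7c7 ⇒ r7c7=8.

Answer: 5 9 2 7 4 3 6 8 1 / 3 6 7 5 8 1 2 4 9 / 8 4 1 9 2 6 3 7 5 / 4 8 9 1 5 2 7 3 6 / 6 1 5 8 3 7 9 2 4 / 2 7 3 4 6 9 1 5 8 / 7 5 6 3 9 4 8 1 2 / 9 3 4 2 1 8 5 6 7 / 1 2 8 6 7 5 4 9 3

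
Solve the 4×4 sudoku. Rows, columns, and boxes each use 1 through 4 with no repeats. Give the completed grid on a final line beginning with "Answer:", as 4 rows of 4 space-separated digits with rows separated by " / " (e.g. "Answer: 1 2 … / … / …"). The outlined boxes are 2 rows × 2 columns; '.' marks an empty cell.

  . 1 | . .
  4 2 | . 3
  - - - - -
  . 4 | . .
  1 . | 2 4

Step 1. [r3c3∈{1,3}] in col 3, 3 fits only at r3c3 ⇒ r3c3=3.
Step 2. [r2c3∈{1}] nothing but 1 survives at r2c3 ⇒ r2c3=1.
Step 3. [r4c2∈{3}] r4c2 has the single candidate 3, so r4c2=3.
Step 4. [r1c1∈{3}] r1c1 has the single candidate 3. So r1c1=3.
Step 5. [r3c4∈{1}] r3c4 is down to just 1 ⇒ r3c4=1.
Step 6. [r1c3∈{4}] r1c3 is down to just 4. So r1c3=4.
Step 7. [r3c1∈{2}] r3c1's peers cover all but 2 ⇒ r3c1=2.
Step 8. [r1c4∈{2}] nothing but 2 survives at r1c4, so r1c4=2.

Answer: 3 1 4 2 / 4 2 1 3 / 2 4 3 1 / 1 3 2 4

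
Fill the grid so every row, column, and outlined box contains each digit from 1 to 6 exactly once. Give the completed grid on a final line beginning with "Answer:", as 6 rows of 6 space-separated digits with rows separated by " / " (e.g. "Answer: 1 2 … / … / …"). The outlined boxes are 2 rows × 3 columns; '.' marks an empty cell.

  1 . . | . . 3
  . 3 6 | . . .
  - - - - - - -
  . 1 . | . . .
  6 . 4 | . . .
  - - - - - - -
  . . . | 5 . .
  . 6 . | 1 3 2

Step 1. [r6c1∈{4,5}] across row 6, 4 lands solely at r6c1 ⇒ r6c1=4.
Step 2. [r1c2∈{2,4,5}] col 2 places 4 nowhere but r1c2. So r1c2=4.
Step 3. [r4c2∈{2,5}] col 2 places 5 nowhere but r4c2, so r4c2=5.
Step 4. [r2c1∈{2,5}] across col 1, 5 lands solely at r2c1, so r2c1=5.
Step 5. [r1c3∈{2}] only 2 remains possible at r1c3. So r1c3=2.
Step 6. [r3c1∈{2,3}] across box 3, 2 lands solely at r3c1 ⇒ r3c1=2.
Step 7. [r3c6∈{4,5,6}] col 6 places 5 nowhere but r3c6 ⇒ r3c6=5.
Step 8. [r3c3∈{3}] r3c3's peers cover all but 3. So r3c3=3.
Step 9. [r4c6∈{1}] r4c6 is down to just 1. So r4c6=1.
Step 10. [r2c6∈{4}] only 4 remains possible at r2c6, so r2c6=4.
Step 11. [r2c4∈{2}] only 2 remains possible at r2c4 ⇒ r2c4=2.
Step 12. [r1c4∈{6}] r1c4 has the single candidate 6 ⇒ r1c4=6.
Step 13. [r5c5∈{4,6}] in row 5, 4 fits only at r5c5 ⇒ r5c5=4.
Step 14. [r4c5∈{2}] r4c5 is down to just 2. So r4c5=2.
Step 15. [r5c3∈{1}] r5c3 has the single candidate 1. So r5c3=1.
Step 16. [r6c3∈{5}] nothing but 5 survives at r6c3, so r6c3=5.
Step 17. [r4c4∈{3}] r4c4 is down to just 3, so r4c4=3.
Step 18. [r5c6∈{6}] only 6 remains possible at r5c6. So r5c6=6.
Step 19. [r5c2∈{2}] r5c2's peers cover all but 2 ⇒ r5c2=2.
Step 20. [r5c1∈{3}] r5c1 has the single candidate 3, so r5c1=3.
Step 21. [r3c4∈{4}] r3c4 has the single candidate 4. So r3c4=4.
Step 22. [r3c5∈{6}] r3c5 has the single candidate 6 ⇒ r3c5=6.
Step 23. [r2c5∈{1}] r2c5 has the single candidate 1. So r2c5=1.
Step 24. [r1c5∈{5}] r1c5's peers cover all but 5 ⇒ r1c5=5.

Answer: 1 4 2 6 5 3 / 5 3 6 2 1 4 / 2 1 3 4 6 5 / 6 5 4 3 2 1 / 3 2 1 5 4 6 / 4 6 5 1 3 2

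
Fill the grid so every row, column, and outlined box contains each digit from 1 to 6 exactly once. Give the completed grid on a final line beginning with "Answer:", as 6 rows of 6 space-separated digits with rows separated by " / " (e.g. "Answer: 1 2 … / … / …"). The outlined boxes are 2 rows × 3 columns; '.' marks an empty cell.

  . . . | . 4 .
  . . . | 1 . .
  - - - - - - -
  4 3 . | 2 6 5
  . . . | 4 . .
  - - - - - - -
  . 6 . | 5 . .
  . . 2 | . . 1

Step 1. [r6c5∈{3}] nothing but 3 survives at r6c5. So r6c5=3.
Step 2. [r1c4∈{3,6}] in col 4, 3 fits only at r1c4 ⇒ r1c4=3.
Step 3. [r3c3∈{1}] nothing but 1 survives at r3c3 ⇒ r3c3=1.
Step 4. [r6c1∈{5}] only 5 remains possible at r6c1 ⇒ r6c1=5.
Step 5. [r2c5∈{2,5}] 5 has one home in col 5: r2c5. So r2c5=5.
Step 6. [r1c2∈{1,2,5}] r1c2 is the only open cell in col 2 admitting 1. So r1c2=1.
Step 7. [r1c3∈{5,6}] 5 has one home in row 1: r1c3, so r1c3=5.
Step 8. [r6c2∈{4}] nothing but 4 survives at r6c2, so r6c2=4.
Step 9. [r2c2∈{2}] nothing but 2 survives at r2c2. So r2c2=2.
Step 10. [r1c1∈{6}] r1c1 is down to just 6. So r1c1=6.
Step 11. [r5c3∈{3}] nothing but 3 survives at r5c3, so r5c3=3.
Step 12. [r5c6∈{2,4}] across row 5, 4 lands solely at r5c6 ⇒ r5c6=4.
Step 13. [r2c6∈{6}] only 6 remains possible at r2c6, so r2c6=6.
Step 14. [r1c6∈{2}] r1c6's peers cover all but 2. So r1c6=2.
Step 15. [r5c5∈{2}] nothing but 2 survives at r5c5, so r5c5=2.
Step 16. [r2c1∈{3}] only 3 remains possible at r2c1. So r2c1=3.
Step 17. [r4c1∈{2}] only 2 remains possible at r4c1. So r4c1=2.
Step 18. [r4c2∈{5}] r4c2 has the single candidate 5 ⇒ r4c2=5.
Step 19. [r5c1∈{1}] nothing but 1 survives at r5c1 ⇒ r5c1=1.
Step 20. [r4c5∈{1}] only 1 remains possible at r4c5 ⇒ r4c5=1.
Step 21. [r6c4∈{6}] r6c4's peers cover all but 6, so r6c4=6.
Step 22. [r2c3∈{4}] r2c3's peers cover all but 4, so r2c3=4.
Step 23. [r4c6∈{3}] r4c6 has the single candidate 3. So r4c6=3.
Step 24. [r4c3∈{6}] only 6 remains possible at r4c3. So r4c3=6.

Answer: 6 1 5 3 4 2 / 3 2 4 1 5 6 / 4 3 1 2 6 5 / 2 5 6 4 1 3 / 1 6 3 5 2 4 / 5 4 2 6 3 1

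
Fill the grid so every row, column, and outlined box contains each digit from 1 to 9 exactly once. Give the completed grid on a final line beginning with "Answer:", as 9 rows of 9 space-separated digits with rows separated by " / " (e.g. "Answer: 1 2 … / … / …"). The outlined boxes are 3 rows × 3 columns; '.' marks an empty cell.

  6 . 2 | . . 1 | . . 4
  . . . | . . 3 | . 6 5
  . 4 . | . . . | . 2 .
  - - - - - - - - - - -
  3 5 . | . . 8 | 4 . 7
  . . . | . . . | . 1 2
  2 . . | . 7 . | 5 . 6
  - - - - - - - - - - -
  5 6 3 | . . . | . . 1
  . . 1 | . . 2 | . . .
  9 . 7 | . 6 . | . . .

Step 1. [r8c2∈{8}] nothing but 8 survives at r8c2, so r8c2=8.
Step 2. [r4c8∈{9}] nothing but 9 survives at r4c8 ⇒ r4c8=9.
Step 3. [r9c4∈{1,3,4,5,8}] r9c4 is the only open cell in row 9 admitting 1, so r9c4=1.
Step 4. [r3c3∈{5,8,9}] col 3 places 5 nowhere but r3c3, so r3c3=5.
Step 5. [r1c2∈{3,7,9}] 3 has one home in col 2: r1c2. So r1c2=3.
Step 6. [r7c7∈{2,7,8,9}] r7c7 is the only open cell in row 7 admitting 2 ⇒ r7c7=2.
Step 7. [r8c1∈{4}] r8c1's peers cover all but 4. So r8c1=4.
Step 8. [r8c7∈{3,6,7,9}] across row 8, 6 lands solely at r8c7, so r8c7=6.
Step 9. [r8c9∈{3,9}] across box 9, 9 lands solely at r8c9 ⇒ r8c9=9.
Step 10. [r6c2∈{1,9}] 1 has one home in row 6: r6c2 ⇒ r6c2=1.
Step 11. [r4c3∈{6}] only 6 remains possible at r4c3, so r4c3=6.
Step 12. [r4c4∈{2}] nothing but 2 survives at r4c4, so r4c4=2.
Step 13. [r2c5∈{2,4,8,9}] r2c5 is the only open cell in row 2 admitting 2 ⇒ r2c5=2.
Step 14. [r2c4∈{4,7,8,9}] across row 2, 4 lands solely at r2c4 ⇒ r2c4=4.
Step 15. [r2c7∈{1,7,8,9}] within box 1, every 9-candidate lies in row 2 ⇒ r2c7≠9.
Step 16. [r1c8∈{7,8}] 7 in box 9 is pinned to col 8. So r1c8≠7.
Step 17. [r1c8∈{8}] r1c8 is down to just 8, so r1c8=8.
Step 18. [r6c3∈{4,8,9}] in row 6, 8 fits only at r6c3, so r6c3=8.
Step 19. [r6c6∈{4,9}] in row 6, 4 fits only at r6c6. So r6c6=4.
Step 20. [r6c4∈{3,9}] row 6 places 9 nowhere but r6c4 ⇒ r6c4=9.
Step 21. [r9c6∈{5}] r9c6 is down to just 5. So r9c6=5.
Step 22. [r6c8∈{3}] r6c8 is down to just 3, so r6c8=3.
Step 23. [r7c5∈{4,8,9}] r7c5 is the only open cell in col 5 admitting 4 ⇒ r7c5=4.
Step 24. [r3c5∈{8,9}] col 5 places 8 nowhere but r3c5. So r3c5=8.
Step 25. [r1c5∈{5,9}] col 5 places 9 nowhere but r1c5. So r1c5=9.
Step 26. [r5c1∈{7}] r5c1 is down to just 7, so r5c1=7.
Step 27. [r1c7∈{7}] r1c7 is down to just 7, so r1c7=7.
Step 28. [r7c8∈{7}] r7c8 is down to just 7 ⇒ r7c8=7.
Step 29. [r5c6∈{6}] r5c6's peers cover all but 6 ⇒ r5c6=6.
Step 30. [r9c9∈{3,8}] r9c9 is the only open cell in col 9 admitting 8, so r9c9=8.
Step 31. [r2c7∈{1}] r2c7 has the single candidate 1. So r2c7=1.
Step 32. [r8c4∈{3,7}] across row 8, 7 lands solely at r8c4. So r8c4=7.
Step 33. [r5c4∈{3,5}] r5c4 is the only open cell in col 4 admitting 3 ⇒ r5c4=3.
Step 34. [r2c3∈{9}] r2c3 is down to just 9 ⇒ r2c3=9.
Step 35. [r9c7∈{3}] only 3 remains possible at r9c7, so r9c7=3.
Step 36. [r8c8∈{5}] r8c8's peers cover all but 5 ⇒ r8c8=5.
Step 37. [r3c7∈{9}] r3c7 is down to just 9 ⇒ r3c7=9.
Step 38. [r7c4∈{8}] nothing but 8 survives at r7c4, so r7c4=8.
Step 39. [r2c2∈{7}] r2c2 is down to just 7 ⇒ r2c2=7.
Step 40. [r3c1∈{1}] r3c1 has the single candidate 1. So r3c1=1.
Step 41. [r2c1∈{8}] r2c1's peers cover all but 8. So r2c1=8.
Step 42. [r4c5∈{1}] only 1 remains possible at r4c5 ⇒ r4c5=1.
Step 43. [r5c7∈{8}] r5c7 is down to just 8. So r5c7=8.
Step 44. [r3c6∈{7}] r3c6 is down to just 7, so r3c6=7.
Step 45. [r5c2∈{9}] r5c2's peers cover all but 9 ⇒ r5c2=9.
Step 46. [r3c9∈{3}] r3c9 has the single candidate 3. So r3c9=3.
Step 47. [r5c3∈{4}] r5c3 is down to just 4. So r5c3=4.
Step 48. [r9c2∈{2}] only 2 remains possible at r9c2. So r9c2=2.
Step 49. [r3c4∈{6}] r3c4 is down to just 6. So r3c4=6.
Step 50. [r5c5∈{5}] r5c5 has the single candidate 5, so r5c5=5.
Step 51. [r9c8∈{4}] nothing but 4 survives at r9c8, so r9c8=4.
Step 52. [r8c5∈{3}] r8c5 is down to just 3. So r8c5=3.
Step 53. [r1c4∈{5}] r1c4 is down to just 5, so r1c4=5.
Step 54. [r7c6∈{9}] r7c6 is down to just 9 ⇒ r7c6=9.

Answer: 6 3 2 5 9 1 7 8 4 / 8 7 9 4 2 3 1 6 5 / 1 4 5 6 8 7 9 2 3 / 3 5 6 2 1 8 4 9 7 / 7 9 4 3 5 6 8 1 2 / 2 1 8 9 7 4 5 3 6 / 5 6 3 8 4 9 2 7 1 / 4 8 1 7 3 2 6 5 9 / 9 2 7 1 6 5 3 4 8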